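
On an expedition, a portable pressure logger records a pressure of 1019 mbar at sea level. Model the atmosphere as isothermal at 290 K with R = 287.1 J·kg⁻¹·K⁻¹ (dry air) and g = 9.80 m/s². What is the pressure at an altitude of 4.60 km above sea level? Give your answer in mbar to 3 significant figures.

Scale height: H = RT/g = 287.1 × 290 / 9.80 = 8495.8 m.
Barometric formula: P = P₀ exp(−z/H).
z/H = 4600.0/8495.8 = 0.54144; exp(−0.54144) = 0.58191.
P = 1019 × 0.58191 = 592.97 mbar.

P ≈ 593 mbar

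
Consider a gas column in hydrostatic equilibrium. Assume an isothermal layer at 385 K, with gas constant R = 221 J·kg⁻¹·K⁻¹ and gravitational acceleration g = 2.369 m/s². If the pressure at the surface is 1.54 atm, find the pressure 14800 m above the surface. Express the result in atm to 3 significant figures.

Scale height: H = RT/g = 221 × 385 / 2.369 = 35916 m.
Barometric formula: P = P₀ exp(−z/H).
z/H = 14800/35916 = 0.41207; exp(−0.41207) = 0.66228.
P = 1.54 × 0.66228 = 1.0199 atm.

P ≈ 1.02 atm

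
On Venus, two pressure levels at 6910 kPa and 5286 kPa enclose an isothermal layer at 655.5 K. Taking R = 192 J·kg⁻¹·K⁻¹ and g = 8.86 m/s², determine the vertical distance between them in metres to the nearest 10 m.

Δz ≈ 3810 m

Hypsometric equation: Δz = (R T̄/g) ln(P₁/P₂).
R T̄/g = 192 × 655.5 / 8.86 = 14205 m.
ln(6910/5286) = ln(1.3072) = 0.26789.
Δz = 14205 × 0.26789 = 3805.4 m.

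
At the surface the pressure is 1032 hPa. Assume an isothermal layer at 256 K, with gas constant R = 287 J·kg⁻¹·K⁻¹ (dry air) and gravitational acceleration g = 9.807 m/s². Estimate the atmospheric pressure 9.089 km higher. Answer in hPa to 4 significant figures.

P ≈ 306.8 hPa

Scale height: H = RT/g = 287 × 256 / 9.807 = 7491.8 m.
Barometric formula: P = P₀ exp(−z/H).
z/H = 9089.0/7491.8 = 1.2132; exp(−1.2132) = 0.29724.
P = 1032 × 0.29724 = 306.75 hPa.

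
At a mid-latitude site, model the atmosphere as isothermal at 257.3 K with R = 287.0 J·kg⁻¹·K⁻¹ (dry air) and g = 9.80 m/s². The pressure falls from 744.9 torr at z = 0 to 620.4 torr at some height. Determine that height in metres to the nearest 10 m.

z ≈ 1380 m

Scale height: H = RT/g = 287.0 × 257.3 / 9.80 = 7535.2 m.
Invert the barometric formula: z = H ln(P₀/P).
P₀/P = 744.9/620.4 = 1.2007; ln(1.2007) = 0.18290.
z = 7535.2 × 0.18290 = 1378.2 m.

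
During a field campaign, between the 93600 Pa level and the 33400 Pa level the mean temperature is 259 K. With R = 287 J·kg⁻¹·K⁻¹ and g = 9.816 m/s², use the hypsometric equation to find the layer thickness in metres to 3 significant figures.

Δz ≈ 7800 m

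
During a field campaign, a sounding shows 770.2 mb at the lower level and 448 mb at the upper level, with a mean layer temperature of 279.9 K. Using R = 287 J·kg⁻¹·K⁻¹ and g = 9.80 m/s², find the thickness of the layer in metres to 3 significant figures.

Hypsometric equation: Δz = (R T̄/g) ln(P₁/P₂).
R T̄/g = 287 × 279.9 / 9.80 = 8197.1 m.
ln(770.2/448) = ln(1.7192) = 0.54186.
Δz = 8197.1 × 0.54186 = 4441.7 m.

Δz ≈ 4440 m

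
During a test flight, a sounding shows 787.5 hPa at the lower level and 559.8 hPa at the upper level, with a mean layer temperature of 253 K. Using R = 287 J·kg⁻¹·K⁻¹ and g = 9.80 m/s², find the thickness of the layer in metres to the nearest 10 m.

Δz ≈ 2530 m

Hypsometric equation: Δz = (R T̄/g) ln(P₁/P₂).
R T̄/g = 287 × 253 / 9.80 = 7409.3 m.
ln(787.5/559.8) = ln(1.4068) = 0.34132.
Δz = 7409.3 × 0.34132 = 2528.9 m.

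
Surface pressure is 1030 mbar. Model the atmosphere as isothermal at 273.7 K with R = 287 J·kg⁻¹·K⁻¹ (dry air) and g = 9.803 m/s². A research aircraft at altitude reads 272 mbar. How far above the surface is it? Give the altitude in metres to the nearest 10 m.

Scale height: H = RT/g = 287 × 273.7 / 9.803 = 8013.0 m.
Invert the barometric formula: z = H ln(P₀/P).
P₀/P = 1030/272 = 3.7868; ln(3.7868) = 1.3315.
z = 8013.0 × 1.3315 = 10669 m.

z ≈ 10670 m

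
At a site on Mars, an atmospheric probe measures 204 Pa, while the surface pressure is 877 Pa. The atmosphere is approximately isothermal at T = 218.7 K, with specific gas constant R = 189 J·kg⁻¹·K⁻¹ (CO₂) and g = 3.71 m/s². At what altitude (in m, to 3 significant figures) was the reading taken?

Scale height: H = RT/g = 189 × 218.7 / 3.71 = 11141 m.
Invert the barometric formula: z = H ln(P₀/P).
P₀/P = 877/204 = 4.2990; ln(4.2990) = 1.4584.
z = 11141 × 1.4584 = 16248 m.

z ≈ 16200 m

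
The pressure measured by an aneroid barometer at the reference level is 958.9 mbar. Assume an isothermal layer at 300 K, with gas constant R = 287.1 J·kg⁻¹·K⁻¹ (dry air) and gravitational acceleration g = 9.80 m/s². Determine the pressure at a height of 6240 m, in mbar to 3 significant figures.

Scale height: H = RT/g = 287.1 × 300 / 9.80 = 8788.8 m.
Barometric formula: P = P₀ exp(−z/H).
z/H = 6240.0/8788.8 = 0.70999; exp(−0.70999) = 0.49165.
P = 958.9 × 0.49165 = 471.44 mbar.

P ≈ 471 mbar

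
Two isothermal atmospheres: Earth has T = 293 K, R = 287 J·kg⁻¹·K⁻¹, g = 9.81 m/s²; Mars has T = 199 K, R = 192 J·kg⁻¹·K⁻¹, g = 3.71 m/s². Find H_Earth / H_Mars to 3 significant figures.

H = RT/g for each body.
H_Earth = 287 × 293 / 9.81 = 8572.0 m.
H_Mars = 192 × 199 / 3.71 = 10299 m.
H_Earth/H_Mars = 8572.0/10299 = 0.83231.

H_Earth/H_Mars ≈ 0.832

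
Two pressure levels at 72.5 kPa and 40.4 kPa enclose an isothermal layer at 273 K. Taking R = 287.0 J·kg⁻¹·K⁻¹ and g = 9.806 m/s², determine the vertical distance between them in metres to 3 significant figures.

Δz ≈ 4670 m

Hypsometric equation: Δz = (R T̄/g) ln(P₁/P₂).
R T̄/g = 287.0 × 273 / 9.806 = 7990.1 m.
ln(72.5/40.4) = ln(1.7946) = 0.58478.
Δz = 7990.1 × 0.58478 = 4672.5 m.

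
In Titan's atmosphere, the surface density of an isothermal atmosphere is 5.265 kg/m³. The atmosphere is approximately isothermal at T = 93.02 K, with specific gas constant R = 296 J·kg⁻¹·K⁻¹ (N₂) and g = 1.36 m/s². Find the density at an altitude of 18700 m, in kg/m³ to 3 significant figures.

Scale height: H = RT/g = 296 × 93.02 / 1.36 = 20246 m.
In an isothermal atmosphere, density decays like pressure: ρ = ρ₀ exp(−z/H).
z/H = 18700/20246 = 0.92364; exp(−0.92364) = 0.39707.
ρ = 5.265 × 0.39707 = 2.0906 kg/m³.

ρ ≈ 2.09 kg/m³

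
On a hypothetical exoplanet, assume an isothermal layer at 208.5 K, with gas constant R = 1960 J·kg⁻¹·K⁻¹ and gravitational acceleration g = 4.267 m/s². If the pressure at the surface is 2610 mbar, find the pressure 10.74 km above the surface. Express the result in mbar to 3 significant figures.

P ≈ 2330 mbar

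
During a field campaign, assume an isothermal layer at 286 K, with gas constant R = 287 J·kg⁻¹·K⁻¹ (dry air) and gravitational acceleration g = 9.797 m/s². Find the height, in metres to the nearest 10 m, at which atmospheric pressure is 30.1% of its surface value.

z ≈ 10060 m

Scale height: H = RT/g = 287 × 286 / 9.797 = 8378.3 m.
Set P/P₀ = exp(−z/H) = 0.301, so z = −H ln(0.301).
−ln(0.301) = 1.2006; z = 8378.3 × 1.2006 = 10059 m.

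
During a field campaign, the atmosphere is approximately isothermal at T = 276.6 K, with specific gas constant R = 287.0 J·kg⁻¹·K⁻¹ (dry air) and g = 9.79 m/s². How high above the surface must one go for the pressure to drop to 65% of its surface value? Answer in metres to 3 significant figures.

Scale height: H = RT/g = 287.0 × 276.6 / 9.79 = 8108.7 m.
Set P/P₀ = exp(−z/H) = 0.65, so z = −H ln(0.65).
−ln(0.65) = 0.43078; z = 8108.7 × 0.43078 = 3493.1 m.

z ≈ 3490 m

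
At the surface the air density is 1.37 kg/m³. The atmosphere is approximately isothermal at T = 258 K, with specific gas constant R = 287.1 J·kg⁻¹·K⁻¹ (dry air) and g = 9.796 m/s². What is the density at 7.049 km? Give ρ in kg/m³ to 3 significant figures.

Scale height: H = RT/g = 287.1 × 258 / 9.796 = 7561.4 m.
In an isothermal atmosphere, density decays like pressure: ρ = ρ₀ exp(−z/H).
z/H = 7049.0/7561.4 = 0.93223; exp(−0.93223) = 0.39367.
ρ = 1.37 × 0.39367 = 0.53933 kg/m³.

ρ ≈ 0.539 kg/m³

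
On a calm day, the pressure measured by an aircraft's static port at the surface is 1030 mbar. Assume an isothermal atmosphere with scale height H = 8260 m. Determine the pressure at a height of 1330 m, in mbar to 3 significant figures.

P ≈ 877 mbar

Barometric formula: P = P₀ exp(−z/H).
z/H = 1330.0/8260.0 = 0.16102; exp(−0.16102) = 0.85128.
P = 1030 × 0.85128 = 876.82 mbar.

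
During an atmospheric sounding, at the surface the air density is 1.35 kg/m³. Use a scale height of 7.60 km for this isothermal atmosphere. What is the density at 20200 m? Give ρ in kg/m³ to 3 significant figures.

In an isothermal atmosphere, density decays like pressure: ρ = ρ₀ exp(−z/H).
z/H = 20200/7600.0 = 2.6579; exp(−2.6579) = 0.070095.
ρ = 1.35 × 0.070095 = 0.094628 kg/m³.

ρ ≈ 0.0946 kg/m³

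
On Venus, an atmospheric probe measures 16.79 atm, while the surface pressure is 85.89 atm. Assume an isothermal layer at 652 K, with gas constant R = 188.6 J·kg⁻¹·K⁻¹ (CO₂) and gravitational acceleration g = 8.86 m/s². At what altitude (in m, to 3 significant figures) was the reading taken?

Scale height: H = RT/g = 188.6 × 652 / 8.86 = 13879 m.
Invert the barometric formula: z = H ln(P₀/P).
P₀/P = 85.89/16.79 = 5.1155; ln(5.1155) = 1.6323.
z = 13879 × 1.6323 = 22655 m.

z ≈ 22700 m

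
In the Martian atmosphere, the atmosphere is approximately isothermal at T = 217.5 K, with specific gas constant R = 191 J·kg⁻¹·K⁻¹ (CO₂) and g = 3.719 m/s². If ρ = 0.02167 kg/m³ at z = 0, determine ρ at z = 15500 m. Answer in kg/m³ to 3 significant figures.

ρ ≈ 0.00541 kg/m³

Scale height: H = RT/g = 191 × 217.5 / 3.719 = 11170 m.
In an isothermal atmosphere, density decays like pressure: ρ = ρ₀ exp(−z/H).
z/H = 15500/11170 = 1.3876; exp(−1.3876) = 0.24967.
ρ = 0.02167 × 0.24967 = 0.0054103 kg/m³.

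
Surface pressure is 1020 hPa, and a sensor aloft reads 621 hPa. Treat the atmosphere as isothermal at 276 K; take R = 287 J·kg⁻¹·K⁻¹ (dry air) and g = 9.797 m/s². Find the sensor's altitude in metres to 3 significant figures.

Scale height: H = RT/g = 287 × 276 / 9.797 = 8085.3 m.
Invert the barometric formula: z = H ln(P₀/P).
P₀/P = 1020/621 = 1.6425; ln(1.6425) = 0.49622.
z = 8085.3 × 0.49622 = 4012.1 m.

z ≈ 4010 m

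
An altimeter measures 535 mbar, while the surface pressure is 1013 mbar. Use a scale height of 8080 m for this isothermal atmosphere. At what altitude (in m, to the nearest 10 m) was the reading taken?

Invert the barometric formula: z = H ln(P₀/P).
P₀/P = 1013/535 = 1.8935; ln(1.8935) = 0.63843.
z = 8080.0 × 0.63843 = 5158.5 m.

z ≈ 5160 m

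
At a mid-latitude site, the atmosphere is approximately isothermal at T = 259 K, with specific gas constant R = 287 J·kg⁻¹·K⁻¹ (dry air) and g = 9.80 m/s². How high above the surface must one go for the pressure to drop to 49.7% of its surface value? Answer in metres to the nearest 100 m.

Scale height: H = RT/g = 287 × 259 / 9.80 = 7585.0 m.
Set P/P₀ = exp(−z/H) = 0.497, so z = −H ln(0.497).
−ln(0.497) = 0.69917; z = 7585.0 × 0.69917 = 5303.2 m.

z ≈ 5300 m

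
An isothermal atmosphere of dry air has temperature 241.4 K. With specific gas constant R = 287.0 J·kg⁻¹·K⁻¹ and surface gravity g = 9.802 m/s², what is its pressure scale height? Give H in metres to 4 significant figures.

H ≈ 7068 m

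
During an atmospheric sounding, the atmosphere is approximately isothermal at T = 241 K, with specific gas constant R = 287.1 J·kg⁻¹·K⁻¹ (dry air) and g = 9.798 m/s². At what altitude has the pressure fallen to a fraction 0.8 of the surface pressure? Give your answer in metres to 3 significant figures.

z ≈ 1580 m

Scale height: H = RT/g = 287.1 × 241 / 9.798 = 7061.8 m.
Set P/P₀ = exp(−z/H) = 0.8, so z = −H ln(0.8).
−ln(0.8) = 0.22314; z = 7061.8 × 0.22314 = 1575.8 m.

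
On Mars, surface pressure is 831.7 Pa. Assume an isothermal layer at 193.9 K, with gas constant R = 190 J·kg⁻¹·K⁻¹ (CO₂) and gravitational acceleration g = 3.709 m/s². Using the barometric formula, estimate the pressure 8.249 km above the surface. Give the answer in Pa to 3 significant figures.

P ≈ 362 Pa

Scale height: H = RT/g = 190 × 193.9 / 3.709 = 9932.9 m.
Barometric formula: P = P₀ exp(−z/H).
z/H = 8249.0/9932.9 = 0.83047; exp(−0.83047) = 0.43584.
P = 831.7 × 0.43584 = 362.49 Pa.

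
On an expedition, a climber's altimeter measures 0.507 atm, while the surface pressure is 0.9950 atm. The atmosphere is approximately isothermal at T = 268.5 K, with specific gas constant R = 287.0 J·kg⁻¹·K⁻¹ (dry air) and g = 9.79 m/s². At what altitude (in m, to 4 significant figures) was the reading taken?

z ≈ 5307 m

Scale height: H = RT/g = 287.0 × 268.5 / 9.79 = 7871.2 m.
Invert the barometric formula: z = H ln(P₀/P).
P₀/P = 0.9950/0.507 = 1.9625; ln(1.9625) = 0.67422.
z = 7871.2 × 0.67422 = 5306.9 m.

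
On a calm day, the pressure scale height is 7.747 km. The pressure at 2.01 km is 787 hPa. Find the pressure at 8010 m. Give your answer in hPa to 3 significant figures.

P ≈ 363 hPa

Between two levels, P₂ = P₁ exp(−Δz/H) with Δz = z₂ − z₁.
Δz = 8010.0 − 2010.0 = 6000.0 m; Δz/H = 6000.0/7747.0 = 0.77449.
P₂ = 787 × exp(−0.77449) = 787 × 0.46094 = 362.76 hPa.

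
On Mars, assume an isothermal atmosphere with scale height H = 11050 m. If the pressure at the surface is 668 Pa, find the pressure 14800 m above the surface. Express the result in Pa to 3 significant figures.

Barometric formula: P = P₀ exp(−z/H).
z/H = 14800/11050 = 1.3394; exp(−1.3394) = 0.26200.
P = 668 × 0.26200 = 175.02 Pa.

P ≈ 175 Pa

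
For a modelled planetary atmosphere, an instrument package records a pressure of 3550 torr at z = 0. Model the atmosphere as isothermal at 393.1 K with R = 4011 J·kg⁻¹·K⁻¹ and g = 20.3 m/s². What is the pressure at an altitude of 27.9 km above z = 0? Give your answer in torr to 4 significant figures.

Scale height: H = RT/g = 4011 × 393.1 / 20.3 = 77671 m.
Barometric formula: P = P₀ exp(−z/H).
z/H = 27900/77671 = 0.35921; exp(−0.35921) = 0.69823.
P = 3550 × 0.69823 = 2478.7 torr.

P ≈ 2479 torr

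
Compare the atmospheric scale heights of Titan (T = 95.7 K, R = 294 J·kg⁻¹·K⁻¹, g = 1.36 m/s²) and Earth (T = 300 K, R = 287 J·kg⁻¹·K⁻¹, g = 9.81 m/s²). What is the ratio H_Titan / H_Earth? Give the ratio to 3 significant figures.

H = RT/g for each body.
H_Titan = 294 × 95.7 / 1.36 = 20688 m.
H_Earth = 287 × 300 / 9.81 = 8776.8 m.
H_Titan/H_Earth = 20688/8776.8 = 2.3571.

H_Titan/H_Earth ≈ 2.36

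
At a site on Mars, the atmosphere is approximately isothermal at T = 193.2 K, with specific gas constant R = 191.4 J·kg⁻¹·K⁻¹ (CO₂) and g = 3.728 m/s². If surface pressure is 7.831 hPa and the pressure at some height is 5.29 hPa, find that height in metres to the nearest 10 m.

z ≈ 3890 m

Scale height: H = RT/g = 191.4 × 193.2 / 3.728 = 9919.1 m.
Invert the barometric formula: z = H ln(P₀/P).
P₀/P = 7.831/5.29 = 1.4803; ln(1.4803) = 0.39224.
z = 9919.1 × 0.39224 = 3890.7 m.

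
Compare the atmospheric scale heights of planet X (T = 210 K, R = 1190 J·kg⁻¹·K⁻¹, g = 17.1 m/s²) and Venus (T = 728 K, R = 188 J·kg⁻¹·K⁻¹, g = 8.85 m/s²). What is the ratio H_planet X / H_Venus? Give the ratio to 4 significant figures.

H = RT/g for each body.
H_planet X = 1190 × 210 / 17.1 = 14614 m.
H_Venus = 188 × 728 / 8.85 = 15465 m.
H_planet X/H_Venus = 14614/15465 = 0.94497.

H_planet X/H_Venus ≈ 0.9450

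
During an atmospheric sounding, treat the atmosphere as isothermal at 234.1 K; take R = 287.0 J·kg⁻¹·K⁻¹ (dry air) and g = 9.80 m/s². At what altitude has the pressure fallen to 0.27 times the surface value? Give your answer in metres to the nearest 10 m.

z ≈ 8980 m

Scale height: H = RT/g = 287.0 × 234.1 / 9.80 = 6855.8 m.
Set P/P₀ = exp(−z/H) = 0.27, so z = −H ln(0.27).
−ln(0.27) = 1.3093; z = 6855.8 × 1.3093 = 8976.3 m.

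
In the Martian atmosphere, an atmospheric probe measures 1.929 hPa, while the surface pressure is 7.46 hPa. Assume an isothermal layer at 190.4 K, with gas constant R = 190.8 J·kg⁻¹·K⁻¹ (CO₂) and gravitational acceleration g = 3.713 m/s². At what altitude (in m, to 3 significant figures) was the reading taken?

z ≈ 13200 m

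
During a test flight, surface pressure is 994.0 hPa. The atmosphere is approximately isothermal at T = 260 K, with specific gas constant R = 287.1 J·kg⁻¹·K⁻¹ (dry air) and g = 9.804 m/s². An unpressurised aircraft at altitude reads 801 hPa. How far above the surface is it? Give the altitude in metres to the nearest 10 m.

Scale height: H = RT/g = 287.1 × 260 / 9.804 = 7613.8 m.
Invert the barometric formula: z = H ln(P₀/P).
P₀/P = 994.0/801 = 1.2409; ln(1.2409) = 0.21584.
z = 7613.8 × 0.21584 = 1643.4 m.

z ≈ 1640 m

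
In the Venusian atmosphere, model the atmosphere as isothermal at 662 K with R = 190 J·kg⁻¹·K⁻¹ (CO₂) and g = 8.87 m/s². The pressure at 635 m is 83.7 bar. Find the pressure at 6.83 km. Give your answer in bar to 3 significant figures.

Scale height: H = RT/g = 190 × 662 / 8.87 = 14180 m.
Between two levels, P₂ = P₁ exp(−Δz/H) with Δz = z₂ − z₁.
Δz = 6830.0 − 635.00 = 6195.0 m; Δz/H = 6195.0/14180 = 0.43688.
P₂ = 83.7 × exp(−0.43688) = 83.7 × 0.64605 = 54.074 bar.

P ≈ 54.1 bar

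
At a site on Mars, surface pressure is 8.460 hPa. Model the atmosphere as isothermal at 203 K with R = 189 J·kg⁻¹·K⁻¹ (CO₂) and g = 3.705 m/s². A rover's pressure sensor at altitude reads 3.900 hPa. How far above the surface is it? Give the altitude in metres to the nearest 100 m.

Scale height: H = RT/g = 189 × 203 / 3.705 = 10355 m.
Invert the barometric formula: z = H ln(P₀/P).
P₀/P = 8.460/3.900 = 2.1692; ln(2.1692) = 0.77436.
z = 10355 × 0.77436 = 8018.5 m.

z ≈ 8000 m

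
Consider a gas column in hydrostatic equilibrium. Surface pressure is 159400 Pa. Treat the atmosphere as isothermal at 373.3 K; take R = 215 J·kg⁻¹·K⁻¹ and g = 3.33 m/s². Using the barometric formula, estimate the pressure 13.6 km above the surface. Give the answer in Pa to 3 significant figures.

Scale height: H = RT/g = 215 × 373.3 / 3.33 = 24102 m.
Barometric formula: P = P₀ exp(−z/H).
z/H = 13600/24102 = 0.56427; exp(−0.56427) = 0.56878.
P = 159400 × 0.56878 = 90664 Pa.

P ≈ 90700 Pa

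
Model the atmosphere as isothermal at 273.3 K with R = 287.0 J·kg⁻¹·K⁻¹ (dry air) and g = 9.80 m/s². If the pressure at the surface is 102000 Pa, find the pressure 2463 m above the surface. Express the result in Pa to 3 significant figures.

P ≈ 75000 Pa

Scale height: H = RT/g = 287.0 × 273.3 / 9.80 = 8003.8 m.
Barometric formula: P = P₀ exp(−z/H).
z/H = 2463.0/8003.8 = 0.30773; exp(−0.30773) = 0.73511.
P = 102000 × 0.73511 = 74981 Pa.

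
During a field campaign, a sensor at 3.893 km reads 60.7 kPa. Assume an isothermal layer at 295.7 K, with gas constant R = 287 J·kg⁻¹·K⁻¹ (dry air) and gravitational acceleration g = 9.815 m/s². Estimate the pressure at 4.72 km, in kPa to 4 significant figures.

Scale height: H = RT/g = 287 × 295.7 / 9.815 = 8646.6 m.
Between two levels, P₂ = P₁ exp(−Δz/H) with Δz = z₂ − z₁.
Δz = 4720.0 − 3893.0 = 827.00 m; Δz/H = 827.00/8646.6 = 0.095645.
P₂ = 60.7 × exp(−0.095645) = 60.7 × 0.90879 = 55.164 kPa.

P ≈ 55.16 kPa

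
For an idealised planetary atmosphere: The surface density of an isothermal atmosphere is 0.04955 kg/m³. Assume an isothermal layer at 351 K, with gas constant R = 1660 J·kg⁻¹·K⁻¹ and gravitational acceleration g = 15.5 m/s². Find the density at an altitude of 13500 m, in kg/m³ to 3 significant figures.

ρ ≈ 0.0346 kg/m³

Scale height: H = RT/g = 1660 × 351 / 15.5 = 37591 m.
In an isothermal atmosphere, density decays like pressure: ρ = ρ₀ exp(−z/H).
z/H = 13500/37591 = 0.35913; exp(−0.35913) = 0.69828.
ρ = 0.04955 × 0.69828 = 0.034600 kg/m³.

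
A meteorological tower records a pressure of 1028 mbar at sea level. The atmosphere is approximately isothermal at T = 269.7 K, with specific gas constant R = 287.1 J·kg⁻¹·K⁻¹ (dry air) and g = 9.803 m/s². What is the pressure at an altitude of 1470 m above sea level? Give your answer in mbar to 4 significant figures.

P ≈ 853.4 mbar

Scale height: H = RT/g = 287.1 × 269.7 / 9.803 = 7898.7 m.
Barometric formula: P = P₀ exp(−z/H).
z/H = 1470.0/7898.7 = 0.18611; exp(−0.18611) = 0.83018.
P = 1028 × 0.83018 = 853.43 mbar.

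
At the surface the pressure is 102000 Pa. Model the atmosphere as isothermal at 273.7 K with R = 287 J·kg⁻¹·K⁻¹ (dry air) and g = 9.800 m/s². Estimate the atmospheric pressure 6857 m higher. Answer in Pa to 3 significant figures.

P ≈ 43400 Pa

Scale height: H = RT/g = 287 × 273.7 / 9.800 = 8015.5 m.
Barometric formula: P = P₀ exp(−z/H).
z/H = 6857.0/8015.5 = 0.85547; exp(−0.85547) = 0.42508.
P = 102000 × 0.42508 = 43358 Pa.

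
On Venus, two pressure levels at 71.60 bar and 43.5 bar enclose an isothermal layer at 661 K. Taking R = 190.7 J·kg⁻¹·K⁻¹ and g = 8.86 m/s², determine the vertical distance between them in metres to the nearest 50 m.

Hypsometric equation: Δz = (R T̄/g) ln(P₁/P₂).
R T̄/g = 190.7 × 661 / 8.86 = 14227 m.
ln(71.60/43.5) = ln(1.6460) = 0.49835.
Δz = 14227 × 0.49835 = 7090.0 m.

Δz ≈ 7100 m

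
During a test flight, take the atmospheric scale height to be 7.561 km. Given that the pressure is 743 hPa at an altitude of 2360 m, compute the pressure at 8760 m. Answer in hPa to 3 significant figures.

P ≈ 319 hPa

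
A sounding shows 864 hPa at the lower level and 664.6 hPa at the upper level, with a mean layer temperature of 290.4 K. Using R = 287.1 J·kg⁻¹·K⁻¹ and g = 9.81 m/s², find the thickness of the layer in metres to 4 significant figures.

Δz ≈ 2230 m

Hypsometric equation: Δz = (R T̄/g) ln(P₁/P₂).
R T̄/g = 287.1 × 290.4 / 9.81 = 8498.9 m.
ln(864/664.6) = ln(1.3000) = 0.26236.
Δz = 8498.9 × 0.26236 = 2229.8 m.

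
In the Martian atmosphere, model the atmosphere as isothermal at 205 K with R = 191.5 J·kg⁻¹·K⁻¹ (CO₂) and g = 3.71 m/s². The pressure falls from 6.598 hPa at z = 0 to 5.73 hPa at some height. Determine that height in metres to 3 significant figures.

z ≈ 1490 m

Scale height: H = RT/g = 191.5 × 205 / 3.71 = 10582 m.
Invert the barometric formula: z = H ln(P₀/P).
P₀/P = 6.598/5.73 = 1.1515; ln(1.1515) = 0.14107.
z = 10582 × 0.14107 = 1492.8 m.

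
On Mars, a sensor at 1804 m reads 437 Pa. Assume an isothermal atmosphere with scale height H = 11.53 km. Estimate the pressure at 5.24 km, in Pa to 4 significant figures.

Between two levels, P₂ = P₁ exp(−Δz/H) with Δz = z₂ − z₁.
Δz = 5240.0 − 1804.0 = 3436.0 m; Δz/H = 3436.0/11530 = 0.29801.
P₂ = 437 × exp(−0.29801) = 437 × 0.74229 = 324.38 Pa.

P ≈ 324.4 Pa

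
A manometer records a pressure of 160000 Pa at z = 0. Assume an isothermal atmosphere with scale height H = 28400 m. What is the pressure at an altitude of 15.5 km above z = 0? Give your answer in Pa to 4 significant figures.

P ≈ 92700 Pa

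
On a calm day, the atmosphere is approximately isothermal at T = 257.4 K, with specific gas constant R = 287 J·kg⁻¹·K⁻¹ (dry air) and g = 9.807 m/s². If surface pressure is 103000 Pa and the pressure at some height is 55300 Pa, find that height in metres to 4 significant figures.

Scale height: H = RT/g = 287 × 257.4 / 9.807 = 7532.8 m.
Invert the barometric formula: z = H ln(P₀/P).
P₀/P = 103000/55300 = 1.8626; ln(1.8626) = 0.62197.
z = 7532.8 × 0.62197 = 4685.2 m.

z ≈ 4685 m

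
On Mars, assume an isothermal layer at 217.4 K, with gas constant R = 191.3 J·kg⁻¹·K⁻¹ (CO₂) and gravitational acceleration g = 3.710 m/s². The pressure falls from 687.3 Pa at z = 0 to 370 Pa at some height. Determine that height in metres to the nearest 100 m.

Scale height: H = RT/g = 191.3 × 217.4 / 3.710 = 11210 m.
Invert the barometric formula: z = H ln(P₀/P).
P₀/P = 687.3/370 = 1.8576; ln(1.8576) = 0.61929.
z = 11210 × 0.61929 = 6942.2 m.

z ≈ 6900 m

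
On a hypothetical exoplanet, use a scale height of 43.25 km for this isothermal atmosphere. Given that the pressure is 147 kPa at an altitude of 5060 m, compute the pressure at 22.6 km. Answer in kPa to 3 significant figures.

P ≈ 98.0 kPa

Between two levels, P₂ = P₁ exp(−Δz/H) with Δz = z₂ − z₁.
Δz = 22600 − 5060.0 = 17540 m; Δz/H = 17540/43250 = 0.40555.
P₂ = 147 × exp(−0.40555) = 147 × 0.66661 = 97.992 kPa.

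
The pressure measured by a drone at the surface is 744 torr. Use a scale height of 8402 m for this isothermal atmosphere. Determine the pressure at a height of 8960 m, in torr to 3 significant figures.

P ≈ 256 torr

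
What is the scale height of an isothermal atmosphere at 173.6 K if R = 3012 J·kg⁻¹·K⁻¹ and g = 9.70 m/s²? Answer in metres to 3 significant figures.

The scale height of an isothermal atmosphere is H = RT/g.
H = 3012 × 173.6 / 9.70 = 522880/9.70 = 53905 m.

H ≈ 53900 m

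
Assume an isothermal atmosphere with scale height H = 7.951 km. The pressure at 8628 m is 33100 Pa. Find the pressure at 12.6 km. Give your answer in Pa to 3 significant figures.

P ≈ 20100 Pa

Between two levels, P₂ = P₁ exp(−Δz/H) with Δz = z₂ − z₁.
Δz = 12600 − 8628.0 = 3972.0 m; Δz/H = 3972.0/7951.0 = 0.49956.
P₂ = 33100 × exp(−0.49956) = 33100 × 0.60680 = 20085 Pa.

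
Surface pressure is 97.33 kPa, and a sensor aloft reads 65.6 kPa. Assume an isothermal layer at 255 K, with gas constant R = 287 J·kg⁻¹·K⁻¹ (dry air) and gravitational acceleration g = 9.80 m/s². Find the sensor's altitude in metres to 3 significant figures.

z ≈ 2950 m

Scale height: H = RT/g = 287 × 255 / 9.80 = 7467.9 m.
Invert the barometric formula: z = H ln(P₀/P).
P₀/P = 97.33/65.6 = 1.4837; ln(1.4837) = 0.39454.
z = 7467.9 × 0.39454 = 2946.4 m.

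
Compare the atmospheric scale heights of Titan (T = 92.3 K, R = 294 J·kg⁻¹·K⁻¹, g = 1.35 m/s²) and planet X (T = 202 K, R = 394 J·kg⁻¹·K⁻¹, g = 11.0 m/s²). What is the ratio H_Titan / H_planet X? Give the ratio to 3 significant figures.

H = RT/g for each body.
H_Titan = 294 × 92.3 / 1.35 = 20101 m.
H_planet X = 394 × 202 / 11.0 = 7235.3 m.
H_Titan/H_planet X = 20101/7235.3 = 2.7782.

H_Titan/H_planet X ≈ 2.78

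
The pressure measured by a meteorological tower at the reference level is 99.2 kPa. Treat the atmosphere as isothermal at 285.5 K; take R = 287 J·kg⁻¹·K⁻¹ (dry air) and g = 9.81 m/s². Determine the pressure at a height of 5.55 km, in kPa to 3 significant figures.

P ≈ 51.0 kPa

Scale height: H = RT/g = 287 × 285.5 / 9.81 = 8352.5 m.
Barometric formula: P = P₀ exp(−z/H).
z/H = 5550.0/8352.5 = 0.66447; exp(−0.66447) = 0.51455.
P = 99.2 × 0.51455 = 51.043 kPa.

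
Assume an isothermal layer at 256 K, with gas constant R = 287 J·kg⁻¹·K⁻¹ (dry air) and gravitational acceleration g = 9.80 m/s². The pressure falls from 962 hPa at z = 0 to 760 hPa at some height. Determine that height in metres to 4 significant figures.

z ≈ 1767 m

Scale height: H = RT/g = 287 × 256 / 9.80 = 7497.1 m.
Invert the barometric formula: z = H ln(P₀/P).
P₀/P = 962/760 = 1.2658; ln(1.2658) = 0.23570.
z = 7497.1 × 0.23570 = 1767.1 m.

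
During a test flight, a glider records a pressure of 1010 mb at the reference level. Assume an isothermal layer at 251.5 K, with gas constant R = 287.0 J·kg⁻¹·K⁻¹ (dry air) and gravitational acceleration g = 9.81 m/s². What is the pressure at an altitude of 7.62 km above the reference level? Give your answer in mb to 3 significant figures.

Scale height: H = RT/g = 287.0 × 251.5 / 9.81 = 7357.8 m.
Barometric formula: P = P₀ exp(−z/H).
z/H = 7620.0/7357.8 = 1.0356; exp(−1.0356) = 0.35501.
P = 1010 × 0.35501 = 358.56 mb.

P ≈ 359 mb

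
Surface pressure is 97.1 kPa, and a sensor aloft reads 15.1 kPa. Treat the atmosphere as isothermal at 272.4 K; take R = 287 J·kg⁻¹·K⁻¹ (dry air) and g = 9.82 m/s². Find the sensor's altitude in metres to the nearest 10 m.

z ≈ 14820 m

Scale height: H = RT/g = 287 × 272.4 / 9.82 = 7961.2 m.
Invert the barometric formula: z = H ln(P₀/P).
P₀/P = 97.1/15.1 = 6.4305; ln(6.4305) = 1.8611.
z = 7961.2 × 1.8611 = 14817 m.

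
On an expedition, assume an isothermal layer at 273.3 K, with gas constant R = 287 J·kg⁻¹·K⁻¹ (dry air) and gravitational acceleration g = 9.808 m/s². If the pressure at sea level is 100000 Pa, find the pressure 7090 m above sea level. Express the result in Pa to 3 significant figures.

Scale height: H = RT/g = 287 × 273.3 / 9.808 = 7997.3 m.
Barometric formula: P = P₀ exp(−z/H).
z/H = 7090.0/7997.3 = 0.88655; exp(−0.88655) = 0.41207.
P = 100000 × 0.41207 = 41207 Pa.

P ≈ 41200 Pa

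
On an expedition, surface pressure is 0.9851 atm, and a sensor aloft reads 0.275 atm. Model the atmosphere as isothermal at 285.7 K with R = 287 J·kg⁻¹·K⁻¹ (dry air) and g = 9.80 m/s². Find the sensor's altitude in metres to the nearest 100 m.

z ≈ 10700 m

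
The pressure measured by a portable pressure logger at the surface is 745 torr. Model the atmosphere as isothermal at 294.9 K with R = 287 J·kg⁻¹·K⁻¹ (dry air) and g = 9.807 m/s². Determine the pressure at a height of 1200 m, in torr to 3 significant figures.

Scale height: H = RT/g = 287 × 294.9 / 9.807 = 8630.2 m.
Barometric formula: P = P₀ exp(−z/H).
z/H = 1200.0/8630.2 = 0.13905; exp(−0.13905) = 0.87018.
P = 745 × 0.87018 = 648.28 torr.

P ≈ 648 torr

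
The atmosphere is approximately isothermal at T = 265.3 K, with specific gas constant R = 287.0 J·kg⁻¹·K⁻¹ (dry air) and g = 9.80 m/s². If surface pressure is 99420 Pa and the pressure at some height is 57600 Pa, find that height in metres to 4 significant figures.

z ≈ 4241 m

Scale height: H = RT/g = 287.0 × 265.3 / 9.80 = 7769.5 m.
Invert the barometric formula: z = H ln(P₀/P).
P₀/P = 99420/57600 = 1.7260; ln(1.7260) = 0.54581.
z = 7769.5 × 0.54581 = 4240.7 m.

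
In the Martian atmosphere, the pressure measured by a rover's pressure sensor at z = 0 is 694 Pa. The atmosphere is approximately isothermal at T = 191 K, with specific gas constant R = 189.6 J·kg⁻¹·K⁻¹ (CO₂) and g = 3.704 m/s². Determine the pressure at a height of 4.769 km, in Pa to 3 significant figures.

P ≈ 426 Pa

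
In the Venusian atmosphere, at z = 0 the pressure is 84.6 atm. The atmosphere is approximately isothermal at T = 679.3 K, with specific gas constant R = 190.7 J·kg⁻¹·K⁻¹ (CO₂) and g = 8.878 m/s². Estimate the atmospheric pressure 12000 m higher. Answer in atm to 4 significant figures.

Scale height: H = RT/g = 190.7 × 679.3 / 8.878 = 14591 m.
Barometric formula: P = P₀ exp(−z/H).
z/H = 12000/14591 = 0.82242; exp(−0.82242) = 0.43937.
P = 84.6 × 0.43937 = 37.171 atm.

P ≈ 37.17 atm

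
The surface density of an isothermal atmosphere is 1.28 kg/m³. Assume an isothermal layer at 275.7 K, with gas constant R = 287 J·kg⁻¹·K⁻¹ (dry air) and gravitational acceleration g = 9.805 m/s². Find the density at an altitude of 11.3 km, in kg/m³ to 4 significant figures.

ρ ≈ 0.3156 kg/m³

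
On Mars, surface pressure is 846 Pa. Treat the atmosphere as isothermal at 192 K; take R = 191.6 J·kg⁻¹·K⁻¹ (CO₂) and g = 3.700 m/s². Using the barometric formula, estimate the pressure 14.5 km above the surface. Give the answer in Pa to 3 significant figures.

P ≈ 197 Pa

Scale height: H = RT/g = 191.6 × 192 / 3.700 = 9942.5 m.
Barometric formula: P = P₀ exp(−z/H).
z/H = 14500/9942.5 = 1.4584; exp(−1.4584) = 0.23261.
P = 846 × 0.23261 = 196.79 Pa.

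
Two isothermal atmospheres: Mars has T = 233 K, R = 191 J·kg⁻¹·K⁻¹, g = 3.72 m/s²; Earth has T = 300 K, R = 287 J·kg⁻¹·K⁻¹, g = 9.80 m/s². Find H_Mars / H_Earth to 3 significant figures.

H = RT/g for each body.
H_Mars = 191 × 233 / 3.72 = 11963 m.
H_Earth = 287 × 300 / 9.80 = 8785.7 m.
H_Mars/H_Earth = 11963/8785.7 = 1.3616.

H_Mars/H_Earth ≈ 1.36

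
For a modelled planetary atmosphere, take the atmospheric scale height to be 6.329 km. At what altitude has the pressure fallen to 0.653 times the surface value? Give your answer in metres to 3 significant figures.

z ≈ 2700 m

Set P/P₀ = exp(−z/H) = 0.653, so z = −H ln(0.653).
−ln(0.653) = 0.42618; z = 6329.0 × 0.42618 = 2697.3 m.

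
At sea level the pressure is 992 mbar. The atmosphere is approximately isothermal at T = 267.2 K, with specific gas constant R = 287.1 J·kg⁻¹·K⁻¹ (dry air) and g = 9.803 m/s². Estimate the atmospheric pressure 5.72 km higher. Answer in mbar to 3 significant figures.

Scale height: H = RT/g = 287.1 × 267.2 / 9.803 = 7825.5 m.
Barometric formula: P = P₀ exp(−z/H).
z/H = 5720.0/7825.5 = 0.73094; exp(−0.73094) = 0.48146.
P = 992 × 0.48146 = 477.61 mbar.

P ≈ 478 mbar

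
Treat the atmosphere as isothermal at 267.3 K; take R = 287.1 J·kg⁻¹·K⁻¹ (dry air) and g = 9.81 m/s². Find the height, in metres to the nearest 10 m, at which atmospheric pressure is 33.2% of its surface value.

z ≈ 8630 m

Scale height: H = RT/g = 287.1 × 267.3 / 9.81 = 7822.8 m.
Set P/P₀ = exp(−z/H) = 0.332, so z = −H ln(0.332).
−ln(0.332) = 1.1026; z = 7822.8 × 1.1026 = 8625.4 m.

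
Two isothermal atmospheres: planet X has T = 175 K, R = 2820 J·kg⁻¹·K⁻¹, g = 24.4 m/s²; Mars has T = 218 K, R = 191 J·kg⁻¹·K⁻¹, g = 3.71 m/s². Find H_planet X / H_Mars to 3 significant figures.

H = RT/g for each body.
H_planet X = 2820 × 175 / 24.4 = 20225 m.
H_Mars = 191 × 218 / 3.71 = 11223 m.
H_planet X/H_Mars = 20225/11223 = 1.8021.

H_planet X/H_Mars ≈ 1.80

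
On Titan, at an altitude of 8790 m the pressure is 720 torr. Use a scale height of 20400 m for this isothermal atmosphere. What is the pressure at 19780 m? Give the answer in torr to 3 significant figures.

P ≈ 420 torr

Between two levels, P₂ = P₁ exp(−Δz/H) with Δz = z₂ − z₁.
Δz = 19780 − 8790.0 = 10990 m; Δz/H = 10990/20400 = 0.53873.
P₂ = 720 × exp(−0.53873) = 720 × 0.58349 = 420.11 torr.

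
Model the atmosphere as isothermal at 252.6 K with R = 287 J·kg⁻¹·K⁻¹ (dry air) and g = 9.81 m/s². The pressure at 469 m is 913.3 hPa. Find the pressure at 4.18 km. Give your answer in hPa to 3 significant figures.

P ≈ 553 hPa

Scale height: H = RT/g = 287 × 252.6 / 9.81 = 7390.0 m.
Between two levels, P₂ = P₁ exp(−Δz/H) with Δz = z₂ − z₁.
Δz = 4180.0 − 469.00 = 3711.0 m; Δz/H = 3711.0/7390.0 = 0.50217.
P₂ = 913.3 × exp(−0.50217) = 913.3 × 0.60522 = 552.75 hPa.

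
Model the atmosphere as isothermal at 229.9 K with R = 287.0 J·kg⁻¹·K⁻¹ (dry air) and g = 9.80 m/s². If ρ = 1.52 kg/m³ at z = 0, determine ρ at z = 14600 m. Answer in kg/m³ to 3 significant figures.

Scale height: H = RT/g = 287.0 × 229.9 / 9.80 = 6732.8 m.
In an isothermal atmosphere, density decays like pressure: ρ = ρ₀ exp(−z/H).
z/H = 14600/6732.8 = 2.1685; exp(−2.1685) = 0.11435.
ρ = 1.52 × 0.11435 = 0.17381 kg/m³.

ρ ≈ 0.174 kg/m³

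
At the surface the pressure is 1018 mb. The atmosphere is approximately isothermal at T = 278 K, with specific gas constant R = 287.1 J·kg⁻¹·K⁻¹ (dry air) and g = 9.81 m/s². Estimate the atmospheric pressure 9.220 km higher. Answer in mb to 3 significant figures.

P ≈ 328 mb

Scale height: H = RT/g = 287.1 × 278 / 9.81 = 8136.0 m.
Barometric formula: P = P₀ exp(−z/H).
z/H = 9220.0/8136.0 = 1.1332; exp(−1.1332) = 0.32200.
P = 1018 × 0.32200 = 327.80 mb.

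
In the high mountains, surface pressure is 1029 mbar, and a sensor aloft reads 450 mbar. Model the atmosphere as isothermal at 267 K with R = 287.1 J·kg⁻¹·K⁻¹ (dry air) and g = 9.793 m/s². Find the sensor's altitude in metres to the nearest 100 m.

z ≈ 6500 m

Scale height: H = RT/g = 287.1 × 267 / 9.793 = 7827.6 m.
Invert the barometric formula: z = H ln(P₀/P).
P₀/P = 1029/450 = 2.2867; ln(2.2867) = 0.82711.
z = 7827.6 × 0.82711 = 6474.3 m.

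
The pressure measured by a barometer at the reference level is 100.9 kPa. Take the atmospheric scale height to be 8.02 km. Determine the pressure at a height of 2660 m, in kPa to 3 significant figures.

Barometric formula: P = P₀ exp(−z/H).
z/H = 2660.0/8020.0 = 0.33167; exp(−0.33167) = 0.71772.
P = 100.9 × 0.71772 = 72.418 kPa.

P ≈ 72.4 kPa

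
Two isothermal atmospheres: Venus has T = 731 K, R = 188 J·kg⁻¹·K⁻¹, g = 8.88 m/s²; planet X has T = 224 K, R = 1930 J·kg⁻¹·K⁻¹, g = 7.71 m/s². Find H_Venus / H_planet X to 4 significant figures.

H = RT/g for each body.
H_Venus = 188 × 731 / 8.88 = 15476 m.
H_planet X = 1930 × 224 / 7.71 = 56073 m.
H_Venus/H_planet X = 15476/56073 = 0.27600.

H_Venus/H_planet X ≈ 0.2760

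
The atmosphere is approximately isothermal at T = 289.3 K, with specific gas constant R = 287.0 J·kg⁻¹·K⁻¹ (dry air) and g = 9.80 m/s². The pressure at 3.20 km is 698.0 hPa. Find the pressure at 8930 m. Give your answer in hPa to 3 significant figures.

Scale height: H = RT/g = 287.0 × 289.3 / 9.80 = 8472.4 m.
Between two levels, P₂ = P₁ exp(−Δz/H) with Δz = z₂ − z₁.
Δz = 8930.0 − 3200.0 = 5730.0 m; Δz/H = 5730.0/8472.4 = 0.67631.
P₂ = 698.0 × exp(−0.67631) = 698.0 × 0.50849 = 354.93 hPa.

P ≈ 355 hPa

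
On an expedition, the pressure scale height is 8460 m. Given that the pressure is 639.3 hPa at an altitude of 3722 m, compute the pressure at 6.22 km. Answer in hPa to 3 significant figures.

P ≈ 476 hPa

Between two levels, P₂ = P₁ exp(−Δz/H) with Δz = z₂ − z₁.
Δz = 6220.0 − 3722.0 = 2498.0 m; Δz/H = 2498.0/8460.0 = 0.29527.
P₂ = 639.3 × exp(−0.29527) = 639.3 × 0.74433 = 475.85 hPa.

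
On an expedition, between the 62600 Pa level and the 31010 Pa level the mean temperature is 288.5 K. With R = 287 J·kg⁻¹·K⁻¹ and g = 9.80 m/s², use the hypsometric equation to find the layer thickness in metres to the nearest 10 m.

Δz ≈ 5930 m

Hypsometric equation: Δz = (R T̄/g) ln(P₁/P₂).
R T̄/g = 287 × 288.5 / 9.80 = 8448.9 m.
ln(62600/31010) = ln(2.0187) = 0.70245.
Δz = 8448.9 × 0.70245 = 5934.9 m.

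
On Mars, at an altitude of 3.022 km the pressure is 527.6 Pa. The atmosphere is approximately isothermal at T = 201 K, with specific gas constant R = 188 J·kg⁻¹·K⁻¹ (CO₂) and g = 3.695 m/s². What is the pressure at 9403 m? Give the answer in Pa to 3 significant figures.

P ≈ 283 Pa

Scale height: H = RT/g = 188 × 201 / 3.695 = 10227 m.
Between two levels, P₂ = P₁ exp(−Δz/H) with Δz = z₂ − z₁.
Δz = 9403.0 − 3022.0 = 6381.0 m; Δz/H = 6381.0/10227 = 0.62394.
P₂ = 527.6 × exp(−0.62394) = 527.6 × 0.53583 = 282.70 Pa.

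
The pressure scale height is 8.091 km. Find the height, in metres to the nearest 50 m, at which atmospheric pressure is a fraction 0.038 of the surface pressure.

z ≈ 26450 m

Set P/P₀ = exp(−z/H) = 0.038, so z = −H ln(0.038).
−ln(0.038) = 3.2702; z = 8091.0 × 3.2702 = 26459 m.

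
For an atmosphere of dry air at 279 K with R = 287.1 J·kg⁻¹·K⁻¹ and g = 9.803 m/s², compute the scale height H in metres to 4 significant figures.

The scale height of an isothermal atmosphere is H = RT/g.
H = 287.1 × 279 / 9.803 = 80101/9.803 = 8171.1 m.

H ≈ 8171 m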